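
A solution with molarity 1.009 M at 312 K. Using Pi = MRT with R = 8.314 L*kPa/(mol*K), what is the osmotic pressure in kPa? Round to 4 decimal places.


Osmotic pressure (van't Hoff): Pi = M*R*T.
RT = 8.314 * 312 = 2593.968
Pi = 1.009 * 2593.968
Pi = 2617.313712 kPa, rounded to 4 dp:

2617.3137 kPa


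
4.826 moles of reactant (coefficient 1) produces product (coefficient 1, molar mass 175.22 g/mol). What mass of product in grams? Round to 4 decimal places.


Use the coefficient ratio to convert reactant moles to product moles, then multiply by the product's molar mass.
moles_P = moles_R * (coeff_P / coeff_R) = 4.826 * (1/1) = 4.826
mass_P = moles_P * M_P = 4.826 * 175.22
mass_P = 845.61172 g, rounded to 4 dp:

845.6117 g


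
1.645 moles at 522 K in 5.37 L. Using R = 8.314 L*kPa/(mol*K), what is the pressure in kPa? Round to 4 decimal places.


PV = nRT, solve for P = nRT / V.
nRT = 1.645 * 8.314 * 522 = 7139.1487
P = 7139.1487 / 5.37
P = 1329.45040968 kPa, rounded to 4 dp:

1329.4504 kPa


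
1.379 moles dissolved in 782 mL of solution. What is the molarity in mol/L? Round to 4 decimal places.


Convert volume to liters: V_L = V_mL / 1000.
V_L = 782 / 1000 = 0.782 L
M = n / V_L = 1.379 / 0.782
M = 1.76342711 mol/L, rounded to 4 dp:

1.7634 mol/L


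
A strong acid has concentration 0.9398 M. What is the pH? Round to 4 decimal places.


A strong acid dissociates completely, so [H+] equals the given concentration.
pH = -log10([H+]) = -log10(0.9398)
pH = 0.02696456, rounded to 4 dp:

0.0270


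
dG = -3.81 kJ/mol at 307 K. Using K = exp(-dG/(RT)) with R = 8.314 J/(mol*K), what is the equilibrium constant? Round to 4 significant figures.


dG is in kJ/mol; multiply by 1000 to match R in J/(mol*K).
RT = 8.314 * 307 = 2552.398 J/mol
exponent = -dG*1000 / (RT) = -(-3.81*1000) / 2552.398 = 1.49271391
K = exp(1.49271391)
K = 4.4491538, rounded to 4 significant figures:

4.449


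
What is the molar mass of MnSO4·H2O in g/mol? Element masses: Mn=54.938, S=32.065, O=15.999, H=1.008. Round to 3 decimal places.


M = sum(count * atomic_mass) over atoms.
M = 1*54.938 + 1*32.065 + 5*15.999 + 2*1.008
M = 54.938 + 32.065 + 79.995 + 2.016
M = 169.014 g/mol, rounded to 3 dp:

169.014 g/mol


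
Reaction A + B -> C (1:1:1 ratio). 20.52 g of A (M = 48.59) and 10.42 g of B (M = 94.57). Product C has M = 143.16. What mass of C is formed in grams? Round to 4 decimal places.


Find moles of each reactant; the smaller value is the limiting reagent in a 1:1:1 reaction, so moles_C equals moles of the limiter.
n_A = mass_A / M_A = 20.52 / 48.59 = 0.422309 mol
n_B = mass_B / M_B = 10.42 / 94.57 = 0.110183 mol
Limiting reagent: B (smaller), n_limiting = 0.110183 mol
mass_C = n_limiting * M_C = 0.110183 * 143.16
mass_C = 15.77379828 g, rounded to 4 dp:

15.7738 g


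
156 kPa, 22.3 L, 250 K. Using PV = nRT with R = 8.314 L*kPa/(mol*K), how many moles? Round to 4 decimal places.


PV = nRT, solve for n = PV / (RT).
PV = 156 * 22.3 = 3478.8
RT = 8.314 * 250 = 2078.5
n = 3478.8 / 2078.5
n = 1.673707 mol, rounded to 4 dp:

1.6737 mol


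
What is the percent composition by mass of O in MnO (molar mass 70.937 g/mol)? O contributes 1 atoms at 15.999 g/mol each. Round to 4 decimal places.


pct = 100 * (n_elem * M_elem) / M_total
mass_contribution = 1 * 15.999 = 15.999 g/mol
pct = 100 * 15.999 / 70.937
pct = 22.55381536 %, rounded to 4 dp:

22.5538 %


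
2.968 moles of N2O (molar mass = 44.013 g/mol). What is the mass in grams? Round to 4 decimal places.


mass = n * M
mass = 2.968 * 44.013
mass = 130.630584 g, rounded to 4 dp:

130.6306 g


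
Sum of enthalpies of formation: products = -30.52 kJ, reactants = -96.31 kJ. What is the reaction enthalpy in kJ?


dH_rxn = sum(dH_f products) - sum(dH_f reactants)
dH_rxn = -30.52 - (-96.31)
dH_rxn = 65.79 kJ:

65.79 kJ


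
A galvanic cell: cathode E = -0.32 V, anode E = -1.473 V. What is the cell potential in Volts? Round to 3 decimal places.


Standard cell potential: E_cell = E_cathode - E_anode.
E_cell = -0.32 - (-1.473)
E_cell = 1.153 V, rounded to 3 dp:

1.153 V


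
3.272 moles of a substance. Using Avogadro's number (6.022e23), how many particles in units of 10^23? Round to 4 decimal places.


N = n * NA, then divide by 1e23 for the requested units.
N / 1e23 = n * 6.022
N / 1e23 = 3.272 * 6.022
N / 1e23 = 19.703984, rounded to 4 dp:

19.7040


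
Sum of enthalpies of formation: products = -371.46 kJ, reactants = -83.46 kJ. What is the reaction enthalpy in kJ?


dH_rxn = sum(dH_f products) - sum(dH_f reactants)
dH_rxn = -371.46 - (-83.46)
dH_rxn = -288.0 kJ:

-288.00 kJ


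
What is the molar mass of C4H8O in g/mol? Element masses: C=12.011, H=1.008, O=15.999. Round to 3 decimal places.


M = sum(count * atomic_mass) over atoms.
M = 4*12.011 + 8*1.008 + 1*15.999
M = 48.044 + 8.064 + 15.999
M = 72.107 g/mol, rounded to 3 dp:

72.107 g/mol


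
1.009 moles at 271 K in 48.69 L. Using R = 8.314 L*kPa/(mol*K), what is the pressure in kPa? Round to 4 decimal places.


PV = nRT, solve for P = nRT / V.
nRT = 1.009 * 8.314 * 271 = 2273.3718
P = 2273.3718 / 48.69
P = 46.69073321 kPa, rounded to 4 dp:

46.6907 kPa


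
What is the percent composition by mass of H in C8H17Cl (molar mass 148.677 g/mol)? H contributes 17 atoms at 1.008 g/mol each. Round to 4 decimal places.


pct = 100 * (n_elem * M_elem) / M_total
mass_contribution = 17 * 1.008 = 17.136 g/mol
pct = 100 * 17.136 / 148.677
pct = 11.52565629 %, rounded to 4 dp:

11.5257 %


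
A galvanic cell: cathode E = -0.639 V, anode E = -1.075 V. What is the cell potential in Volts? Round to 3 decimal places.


Standard cell potential: E_cell = E_cathode - E_anode.
E_cell = -0.639 - (-1.075)
E_cell = 0.436 V, rounded to 3 dp:

0.436 V


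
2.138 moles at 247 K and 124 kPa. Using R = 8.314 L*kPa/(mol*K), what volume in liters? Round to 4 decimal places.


PV = nRT, solve for V = nRT / P.
nRT = 2.138 * 8.314 * 247 = 4390.507
V = 4390.507 / 124
V = 35.40731452 L, rounded to 4 dp:

35.4073 L


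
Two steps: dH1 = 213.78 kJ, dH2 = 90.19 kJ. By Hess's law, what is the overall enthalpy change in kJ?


Hess's law: enthalpy is a state function, so add the step enthalpies.
dH_total = dH1 + dH2 = 213.78 + (90.19)
dH_total = 303.97 kJ:

303.97 kJ


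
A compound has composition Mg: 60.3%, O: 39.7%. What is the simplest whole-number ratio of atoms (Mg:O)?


Assume 100 g of compound, divide each mass% by atomic mass to get moles, then normalize by the smallest to get a raw atom ratio.
Moles per 100 g: Mg: 60.3/24.305 = 2.481, O: 39.7/15.999 = 2.4814
Raw ratio (divide by min = 2.481): Mg: 1.0, O: 1.0
Multiply by 1 to clear fractions: Mg: 1.0 ~= 1, O: 1.0 ~= 1
Reduce by GCD to get the simplest whole-number ratio:

1:1


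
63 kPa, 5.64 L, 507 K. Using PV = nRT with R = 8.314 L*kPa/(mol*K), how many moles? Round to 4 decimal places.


PV = nRT, solve for n = PV / (RT).
PV = 63 * 5.64 = 355.32
RT = 8.314 * 507 = 4215.198
n = 355.32 / 4215.198
n = 0.08429497 mol, rounded to 4 dp:

0.0843 mol


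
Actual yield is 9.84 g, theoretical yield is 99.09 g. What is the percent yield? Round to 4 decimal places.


% yield = 100 * actual / theoretical
% yield = 100 * 9.84 / 99.09
% yield = 9.93036633 %, rounded to 4 dp:

9.9304 %


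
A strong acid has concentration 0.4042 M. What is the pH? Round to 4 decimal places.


A strong acid dissociates completely, so [H+] equals the given concentration.
pH = -log10([H+]) = -log10(0.4042)
pH = 0.39340369, rounded to 4 dp:

0.3934


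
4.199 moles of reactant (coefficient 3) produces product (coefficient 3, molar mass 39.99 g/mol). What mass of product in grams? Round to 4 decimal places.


Use the coefficient ratio to convert reactant moles to product moles, then multiply by the product's molar mass.
moles_P = moles_R * (coeff_P / coeff_R) = 4.199 * (3/3) = 4.199
mass_P = moles_P * M_P = 4.199 * 39.99
mass_P = 167.91801 g, rounded to 4 dp:

167.9180 g


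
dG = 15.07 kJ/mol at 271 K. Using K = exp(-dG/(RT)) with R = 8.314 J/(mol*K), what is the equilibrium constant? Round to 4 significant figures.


dG is in kJ/mol; multiply by 1000 to match R in J/(mol*K).
RT = 8.314 * 271 = 2253.094 J/mol
exponent = -dG*1000 / (RT) = -(15.07*1000) / 2253.094 = -6.68858024
K = exp(-6.68858024)
K = 0.0012450492, rounded to 4 significant figures:

0.001245


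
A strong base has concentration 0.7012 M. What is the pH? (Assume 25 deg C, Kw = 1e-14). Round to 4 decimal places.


A strong base dissociates completely, so [OH-] equals the given concentration.
pOH = -log10([OH-]) = -log10(0.7012) = 0.154158
pH = 14 - pOH = 14 - 0.154158
pH = 13.845842, rounded to 4 dp:

13.8458


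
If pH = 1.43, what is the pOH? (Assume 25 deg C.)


At 25 deg C, pH + pOH = 14.
pOH = 14 - pH = 14 - 1.43
pOH = 12.57:

12.57


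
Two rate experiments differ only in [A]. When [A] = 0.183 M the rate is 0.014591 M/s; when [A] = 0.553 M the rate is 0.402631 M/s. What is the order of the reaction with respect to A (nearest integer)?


Rate is proportional to [A]^n, so rate2/rate1 = ([A]2/[A]1)^n. Take logs to solve for n.
rate2/rate1 = 0.402631 / 0.014591 = 27.5945
[A]2/[A]1 = 0.553 / 0.183 = 3.0219
n = ln(27.5945) / ln(3.0219) = 3.0
Nearest integer order:

3


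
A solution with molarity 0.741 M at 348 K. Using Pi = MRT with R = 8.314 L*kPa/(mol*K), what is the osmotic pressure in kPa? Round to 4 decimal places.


Osmotic pressure (van't Hoff): Pi = M*R*T.
RT = 8.314 * 348 = 2893.272
Pi = 0.741 * 2893.272
Pi = 2143.914552 kPa, rounded to 4 dp:

2143.9146 kPa


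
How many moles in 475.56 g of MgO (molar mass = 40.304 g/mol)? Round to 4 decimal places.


n = mass / M
n = 475.56 / 40.304
n = 11.79932513 mol, rounded to 4 dp:

11.7993 mol


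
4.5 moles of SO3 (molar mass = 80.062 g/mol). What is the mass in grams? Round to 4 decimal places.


mass = n * M
mass = 4.5 * 80.062
mass = 360.279 g, rounded to 4 dp:

360.2790 g


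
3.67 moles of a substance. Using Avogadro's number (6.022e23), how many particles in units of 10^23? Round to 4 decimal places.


N = n * NA, then divide by 1e23 for the requested units.
N / 1e23 = n * 6.022
N / 1e23 = 3.67 * 6.022
N / 1e23 = 22.10074, rounded to 4 dp:

22.1007


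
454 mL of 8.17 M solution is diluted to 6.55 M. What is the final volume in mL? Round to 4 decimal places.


Dilution: M1*V1 = M2*V2, solve for V2.
V2 = M1*V1 / M2
V2 = 8.17 * 454 / 6.55
V2 = 3709.18 / 6.55
V2 = 566.2870229 mL, rounded to 4 dp:

566.2870 mL


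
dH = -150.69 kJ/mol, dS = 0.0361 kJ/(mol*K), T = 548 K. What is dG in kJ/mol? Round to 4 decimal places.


Gibbs: dG = dH - T*dS (consistent units, dS already in kJ/(mol*K)).
T*dS = 548 * 0.0361 = 19.7828
dG = -150.69 - (19.7828)
dG = -170.4728 kJ/mol, rounded to 4 dp:

-170.4728 kJ/mol


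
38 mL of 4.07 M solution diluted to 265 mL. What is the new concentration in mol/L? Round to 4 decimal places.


Dilution: M1*V1 = M2*V2, solve for M2.
M2 = M1*V1 / V2
M2 = 4.07 * 38 / 265
M2 = 154.66 / 265
M2 = 0.58362264 mol/L, rounded to 4 dp:

0.5836 mol/L


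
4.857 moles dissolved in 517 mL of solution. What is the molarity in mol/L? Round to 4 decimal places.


Convert volume to liters: V_L = V_mL / 1000.
V_L = 517 / 1000 = 0.517 L
M = n / V_L = 4.857 / 0.517
M = 9.39458414 mol/L, rounded to 4 dp:

9.3946 mol/L


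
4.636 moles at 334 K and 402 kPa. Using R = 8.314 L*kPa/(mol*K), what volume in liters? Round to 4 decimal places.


PV = nRT, solve for V = nRT / P.
nRT = 4.636 * 8.314 * 334 = 12873.5971
V = 12873.5971 / 402
V = 32.02387338 L, rounded to 4 dp:

32.0239 L


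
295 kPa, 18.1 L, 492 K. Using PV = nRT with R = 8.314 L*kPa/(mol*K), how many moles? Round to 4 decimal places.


PV = nRT, solve for n = PV / (RT).
PV = 295 * 18.1 = 5339.5
RT = 8.314 * 492 = 4090.488
n = 5339.5 / 4090.488
n = 1.30534547 mol, rounded to 4 dp:

1.3053 mol


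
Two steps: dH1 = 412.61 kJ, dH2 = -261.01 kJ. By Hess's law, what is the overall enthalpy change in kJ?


Hess's law: enthalpy is a state function, so add the step enthalpies.
dH_total = dH1 + dH2 = 412.61 + (-261.01)
dH_total = 151.6 kJ:

151.60 kJ


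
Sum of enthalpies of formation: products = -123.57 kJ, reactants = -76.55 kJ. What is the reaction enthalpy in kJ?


dH_rxn = sum(dH_f products) - sum(dH_f reactants)
dH_rxn = -123.57 - (-76.55)
dH_rxn = -47.02 kJ:

-47.02 kJ


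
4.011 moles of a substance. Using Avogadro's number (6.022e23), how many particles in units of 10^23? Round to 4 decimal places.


N = n * NA, then divide by 1e23 for the requested units.
N / 1e23 = n * 6.022
N / 1e23 = 4.011 * 6.022
N / 1e23 = 24.154242, rounded to 4 dp:

24.1542


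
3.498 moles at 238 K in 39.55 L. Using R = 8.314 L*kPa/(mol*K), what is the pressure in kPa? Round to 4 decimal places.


PV = nRT, solve for P = nRT / V.
nRT = 3.498 * 8.314 * 238 = 6921.6045
P = 6921.6045 / 39.55
P = 175.00896334 kPa, rounded to 4 dp:

175.0090 kPa


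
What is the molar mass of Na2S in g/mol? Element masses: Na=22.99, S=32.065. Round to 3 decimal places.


M = sum(count * atomic_mass) over atoms.
M = 2*22.99 + 1*32.065
M = 45.98 + 32.065
M = 78.045 g/mol, rounded to 3 dp:

78.045 g/mol


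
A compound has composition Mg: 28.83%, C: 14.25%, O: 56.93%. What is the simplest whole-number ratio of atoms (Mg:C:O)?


Assume 100 g of compound, divide each mass% by atomic mass to get moles, then normalize by the smallest to get a raw atom ratio.
Moles per 100 g: Mg: 28.83/24.305 = 1.1862, C: 14.25/12.011 = 1.1864, O: 56.93/15.999 = 3.5583
Raw ratio (divide by min = 1.1862): Mg: 1.0, C: 1.0, O: 3.0
Multiply by 1 to clear fractions: Mg: 1.0 ~= 1, C: 1.0 ~= 1, O: 3.0 ~= 3
Reduce by GCD to get the simplest whole-number ratio:

1:1:3


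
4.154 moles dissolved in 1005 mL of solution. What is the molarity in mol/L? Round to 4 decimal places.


Convert volume to liters: V_L = V_mL / 1000.
V_L = 1005 / 1000 = 1.005 L
M = n / V_L = 4.154 / 1.005
M = 4.13333333 mol/L, rounded to 4 dp:

4.1333 mol/L


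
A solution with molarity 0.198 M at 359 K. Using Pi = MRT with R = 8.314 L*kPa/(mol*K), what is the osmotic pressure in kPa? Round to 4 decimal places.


Osmotic pressure (van't Hoff): Pi = M*R*T.
RT = 8.314 * 359 = 2984.726
Pi = 0.198 * 2984.726
Pi = 590.975748 kPa, rounded to 4 dp:

590.9757 kPa


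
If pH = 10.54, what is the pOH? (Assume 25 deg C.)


At 25 deg C, pH + pOH = 14.
pOH = 14 - pH = 14 - 10.54
pOH = 3.46:

3.46


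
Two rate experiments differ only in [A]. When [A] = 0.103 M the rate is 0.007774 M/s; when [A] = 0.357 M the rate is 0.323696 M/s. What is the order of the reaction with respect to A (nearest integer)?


Rate is proportional to [A]^n, so rate2/rate1 = ([A]2/[A]1)^n. Take logs to solve for n.
rate2/rate1 = 0.323696 / 0.007774 = 41.6383
[A]2/[A]1 = 0.357 / 0.103 = 3.466
n = ln(41.6383) / ln(3.466) = 3.0
Nearest integer order:

3


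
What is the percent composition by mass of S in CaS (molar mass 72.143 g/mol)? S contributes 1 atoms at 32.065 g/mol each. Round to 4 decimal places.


pct = 100 * (n_elem * M_elem) / M_total
mass_contribution = 1 * 32.065 = 32.065 g/mol
pct = 100 * 32.065 / 72.143
pct = 44.44644664 %, rounded to 4 dp:

44.4464 %


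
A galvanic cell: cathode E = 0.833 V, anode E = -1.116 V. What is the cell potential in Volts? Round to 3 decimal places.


Standard cell potential: E_cell = E_cathode - E_anode.
E_cell = 0.833 - (-1.116)
E_cell = 1.949 V, rounded to 3 dp:

1.949 V


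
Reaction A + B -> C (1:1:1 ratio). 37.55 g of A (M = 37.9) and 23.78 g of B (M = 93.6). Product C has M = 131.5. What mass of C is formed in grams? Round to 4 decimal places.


Find moles of each reactant; the smaller value is the limiting reagent in a 1:1:1 reaction, so moles_C equals moles of the limiter.
n_A = mass_A / M_A = 37.55 / 37.9 = 0.990765 mol
n_B = mass_B / M_B = 23.78 / 93.6 = 0.25406 mol
Limiting reagent: B (smaller), n_limiting = 0.25406 mol
mass_C = n_limiting * M_C = 0.25406 * 131.5
mass_C = 33.40889 g, rounded to 4 dp:

33.4089 g


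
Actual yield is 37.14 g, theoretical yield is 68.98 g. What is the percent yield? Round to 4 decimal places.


% yield = 100 * actual / theoretical
% yield = 100 * 37.14 / 68.98
% yield = 53.84169324 %, rounded to 4 dp:

53.8417 %


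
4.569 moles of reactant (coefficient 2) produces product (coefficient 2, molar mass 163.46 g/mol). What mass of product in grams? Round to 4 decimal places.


Use the coefficient ratio to convert reactant moles to product moles, then multiply by the product's molar mass.
moles_P = moles_R * (coeff_P / coeff_R) = 4.569 * (2/2) = 4.569
mass_P = moles_P * M_P = 4.569 * 163.46
mass_P = 746.84874 g, rounded to 4 dp:

746.8487 g


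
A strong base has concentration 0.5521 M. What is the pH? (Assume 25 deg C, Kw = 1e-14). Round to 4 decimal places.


A strong base dissociates completely, so [OH-] equals the given concentration.
pOH = -log10([OH-]) = -log10(0.5521) = 0.257982
pH = 14 - pOH = 14 - 0.257982
pH = 13.742018, rounded to 4 dp:

13.7420


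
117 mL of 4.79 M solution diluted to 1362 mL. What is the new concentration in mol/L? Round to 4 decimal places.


Dilution: M1*V1 = M2*V2, solve for M2.
M2 = M1*V1 / V2
M2 = 4.79 * 117 / 1362
M2 = 560.43 / 1362
M2 = 0.41147577 mol/L, rounded to 4 dp:

0.4115 mol/L


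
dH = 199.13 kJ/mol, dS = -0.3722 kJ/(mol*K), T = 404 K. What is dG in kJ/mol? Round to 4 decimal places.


Gibbs: dG = dH - T*dS (consistent units, dS already in kJ/(mol*K)).
T*dS = 404 * -0.3722 = -150.3688
dG = 199.13 - (-150.3688)
dG = 349.4988 kJ/mol, rounded to 4 dp:

349.4988 kJ/mol


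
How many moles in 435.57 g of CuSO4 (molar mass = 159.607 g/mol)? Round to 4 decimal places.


n = mass / M
n = 435.57 / 159.607
n = 2.72901564 mol, rounded to 4 dp:

2.7290 mol


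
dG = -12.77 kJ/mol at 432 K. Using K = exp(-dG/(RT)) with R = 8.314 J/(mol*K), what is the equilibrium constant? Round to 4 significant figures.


dG is in kJ/mol; multiply by 1000 to match R in J/(mol*K).
RT = 8.314 * 432 = 3591.648 J/mol
exponent = -dG*1000 / (RT) = -(-12.77*1000) / 3591.648 = 3.55547091
K = exp(3.55547091)
K = 35.0043, rounded to 4 significant figures:

35.00


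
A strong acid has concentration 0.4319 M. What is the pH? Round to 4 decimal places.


A strong acid dissociates completely, so [H+] equals the given concentration.
pH = -log10([H+]) = -log10(0.4319)
pH = 0.3646168, rounded to 4 dp:

0.3646


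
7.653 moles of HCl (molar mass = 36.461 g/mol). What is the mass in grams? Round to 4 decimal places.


mass = n * M
mass = 7.653 * 36.461
mass = 279.036033 g, rounded to 4 dp:

279.0360 g


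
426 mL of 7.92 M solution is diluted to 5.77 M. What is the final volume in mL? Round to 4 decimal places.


Dilution: M1*V1 = M2*V2, solve for V2.
V2 = M1*V1 / M2
V2 = 7.92 * 426 / 5.77
V2 = 3373.92 / 5.77
V2 = 584.73483536 mL, rounded to 4 dp:

584.7348 mL


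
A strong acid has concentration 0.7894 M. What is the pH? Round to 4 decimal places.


A strong acid dissociates completely, so [H+] equals the given concentration.
pH = -log10([H+]) = -log10(0.7894)
pH = 0.10270288, rounded to 4 dp:

0.1027


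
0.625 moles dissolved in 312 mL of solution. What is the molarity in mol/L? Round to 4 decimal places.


Convert volume to liters: V_L = V_mL / 1000.
V_L = 312 / 1000 = 0.312 L
M = n / V_L = 0.625 / 0.312
M = 2.00320513 mol/L, rounded to 4 dp:

2.0032 mol/L


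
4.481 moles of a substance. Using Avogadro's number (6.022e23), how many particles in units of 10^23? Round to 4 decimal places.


N = n * NA, then divide by 1e23 for the requested units.
N / 1e23 = n * 6.022
N / 1e23 = 4.481 * 6.022
N / 1e23 = 26.984582, rounded to 4 dp:

26.9846


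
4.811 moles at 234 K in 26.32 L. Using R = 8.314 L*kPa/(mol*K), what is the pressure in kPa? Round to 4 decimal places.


PV = nRT, solve for P = nRT / V.
nRT = 4.811 * 8.314 * 234 = 9359.685
P = 9359.685 / 26.32
P = 355.61113222 kPa, rounded to 4 dp:

355.6111 kPa


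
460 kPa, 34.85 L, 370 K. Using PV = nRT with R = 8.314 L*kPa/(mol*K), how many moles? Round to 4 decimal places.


PV = nRT, solve for n = PV / (RT).
PV = 460 * 34.85 = 16031.0
RT = 8.314 * 370 = 3076.18
n = 16031.0 / 3076.18
n = 5.21133354 mol, rounded to 4 dp:

5.2113 mol


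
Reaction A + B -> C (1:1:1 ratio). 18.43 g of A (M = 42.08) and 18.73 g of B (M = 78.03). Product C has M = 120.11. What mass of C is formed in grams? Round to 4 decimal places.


Find moles of each reactant; the smaller value is the limiting reagent in a 1:1:1 reaction, so moles_C equals moles of the limiter.
n_A = mass_A / M_A = 18.43 / 42.08 = 0.437975 mol
n_B = mass_B / M_B = 18.73 / 78.03 = 0.240036 mol
Limiting reagent: B (smaller), n_limiting = 0.240036 mol
mass_C = n_limiting * M_C = 0.240036 * 120.11
mass_C = 28.83072396 g, rounded to 4 dp:

28.8307 g


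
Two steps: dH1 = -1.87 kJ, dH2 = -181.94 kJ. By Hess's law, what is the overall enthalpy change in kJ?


Hess's law: enthalpy is a state function, so add the step enthalpies.
dH_total = dH1 + dH2 = -1.87 + (-181.94)
dH_total = -183.81 kJ:

-183.81 kJ


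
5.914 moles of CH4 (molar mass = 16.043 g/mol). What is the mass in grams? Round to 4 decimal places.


mass = n * M
mass = 5.914 * 16.043
mass = 94.878302 g, rounded to 4 dp:

94.8783 g


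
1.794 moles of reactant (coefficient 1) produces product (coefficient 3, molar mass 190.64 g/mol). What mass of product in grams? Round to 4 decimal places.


Use the coefficient ratio to convert reactant moles to product moles, then multiply by the product's molar mass.
moles_P = moles_R * (coeff_P / coeff_R) = 1.794 * (3/1) = 5.382
mass_P = moles_P * M_P = 5.382 * 190.64
mass_P = 1026.02448 g, rounded to 4 dp:

1026.0245 g


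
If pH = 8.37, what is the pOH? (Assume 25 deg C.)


At 25 deg C, pH + pOH = 14.
pOH = 14 - pH = 14 - 8.37
pOH = 5.63:

5.63


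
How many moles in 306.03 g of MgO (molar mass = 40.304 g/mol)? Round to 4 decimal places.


n = mass / M
n = 306.03 / 40.304
n = 7.59304287 mol, rounded to 4 dp:

7.5930 mol


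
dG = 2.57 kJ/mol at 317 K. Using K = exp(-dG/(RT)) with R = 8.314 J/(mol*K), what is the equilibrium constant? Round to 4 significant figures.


dG is in kJ/mol; multiply by 1000 to match R in J/(mol*K).
RT = 8.314 * 317 = 2635.538 J/mol
exponent = -dG*1000 / (RT) = -(2.57*1000) / 2635.538 = -0.97513297
K = exp(-0.97513297)
K = 0.3771422, rounded to 4 significant figures:

0.3771


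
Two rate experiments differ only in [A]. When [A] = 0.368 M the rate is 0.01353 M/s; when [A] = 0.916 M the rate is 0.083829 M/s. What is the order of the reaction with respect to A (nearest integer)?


Rate is proportional to [A]^n, so rate2/rate1 = ([A]2/[A]1)^n. Take logs to solve for n.
rate2/rate1 = 0.083829 / 0.01353 = 6.1958
[A]2/[A]1 = 0.916 / 0.368 = 2.4891
n = ln(6.1958) / ln(2.4891) = 2.0
Nearest integer order:

2


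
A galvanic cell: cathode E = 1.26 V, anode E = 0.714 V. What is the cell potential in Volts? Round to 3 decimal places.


Standard cell potential: E_cell = E_cathode - E_anode.
E_cell = 1.26 - (0.714)
E_cell = 0.546 V, rounded to 3 dp:

0.546 V


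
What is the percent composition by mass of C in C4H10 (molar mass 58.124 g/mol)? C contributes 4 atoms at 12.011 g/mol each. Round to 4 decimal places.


pct = 100 * (n_elem * M_elem) / M_total
mass_contribution = 4 * 12.011 = 48.044 g/mol
pct = 100 * 48.044 / 58.124
pct = 82.65776616 %, rounded to 4 dp:

82.6578 %


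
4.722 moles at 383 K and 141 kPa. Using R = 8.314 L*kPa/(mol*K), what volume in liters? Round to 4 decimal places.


PV = nRT, solve for V = nRT / P.
nRT = 4.722 * 8.314 * 383 = 15036.0852
V = 15036.0852 / 141
V = 106.63890213 L, rounded to 4 dp:

106.6389 L


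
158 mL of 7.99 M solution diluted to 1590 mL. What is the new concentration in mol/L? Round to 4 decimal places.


Dilution: M1*V1 = M2*V2, solve for M2.
M2 = M1*V1 / V2
M2 = 7.99 * 158 / 1590
M2 = 1262.42 / 1590
M2 = 0.79397484 mol/L, rounded to 4 dp:

0.7940 mol/L


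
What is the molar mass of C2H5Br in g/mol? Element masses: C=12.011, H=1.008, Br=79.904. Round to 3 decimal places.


M = sum(count * atomic_mass) over atoms.
M = 2*12.011 + 5*1.008 + 1*79.904
M = 24.022 + 5.04 + 79.904
M = 108.966 g/mol, rounded to 3 dp:

108.966 g/mol


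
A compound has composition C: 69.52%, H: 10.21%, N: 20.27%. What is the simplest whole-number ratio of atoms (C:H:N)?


Assume 100 g of compound, divide each mass% by atomic mass to get moles, then normalize by the smallest to get a raw atom ratio.
Moles per 100 g: C: 69.52/12.011 = 5.788, H: 10.21/1.008 = 10.129, N: 20.27/14.007 = 1.4471
Raw ratio (divide by min = 1.4471): C: 4.0, H: 6.999, N: 1.0
Multiply by 1 to clear fractions: C: 4.0 ~= 4, H: 6.999 ~= 7, N: 1.0 ~= 1
Reduce by GCD to get the simplest whole-number ratio:

4:7:1


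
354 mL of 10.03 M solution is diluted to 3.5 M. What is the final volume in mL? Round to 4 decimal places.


Dilution: M1*V1 = M2*V2, solve for V2.
V2 = M1*V1 / M2
V2 = 10.03 * 354 / 3.5
V2 = 3550.62 / 3.5
V2 = 1014.46285714 mL, rounded to 4 dp:

1014.4629 mL


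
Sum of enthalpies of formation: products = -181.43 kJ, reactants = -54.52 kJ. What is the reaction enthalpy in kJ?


dH_rxn = sum(dH_f products) - sum(dH_f reactants)
dH_rxn = -181.43 - (-54.52)
dH_rxn = -126.91 kJ:

-126.91 kJ


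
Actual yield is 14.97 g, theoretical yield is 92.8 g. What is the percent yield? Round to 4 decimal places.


% yield = 100 * actual / theoretical
% yield = 100 * 14.97 / 92.8
% yield = 16.13146552 %, rounded to 4 dp:

16.1315 %


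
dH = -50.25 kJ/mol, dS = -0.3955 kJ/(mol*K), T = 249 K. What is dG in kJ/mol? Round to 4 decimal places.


Gibbs: dG = dH - T*dS (consistent units, dS already in kJ/(mol*K)).
T*dS = 249 * -0.3955 = -98.4795
dG = -50.25 - (-98.4795)
dG = 48.2295 kJ/mol, rounded to 4 dp:

48.2295 kJ/mol


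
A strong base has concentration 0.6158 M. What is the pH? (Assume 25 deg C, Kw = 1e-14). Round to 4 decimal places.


A strong base dissociates completely, so [OH-] equals the given concentration.
pOH = -log10([OH-]) = -log10(0.6158) = 0.21056
pH = 14 - pOH = 14 - 0.21056
pH = 13.78944, rounded to 4 dp:

13.7894


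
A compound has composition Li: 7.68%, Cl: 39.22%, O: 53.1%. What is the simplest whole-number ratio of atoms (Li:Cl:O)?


Assume 100 g of compound, divide each mass% by atomic mass to get moles, then normalize by the smallest to get a raw atom ratio.
Moles per 100 g: Li: 7.68/6.941 = 1.1065, Cl: 39.22/35.453 = 1.1063, O: 53.1/15.999 = 3.319
Raw ratio (divide by min = 1.1063): Li: 1.0, Cl: 1.0, O: 3.0
Multiply by 1 to clear fractions: Li: 1.0 ~= 1, Cl: 1.0 ~= 1, O: 3.0 ~= 3
Reduce by GCD to get the simplest whole-number ratio:

1:1:3


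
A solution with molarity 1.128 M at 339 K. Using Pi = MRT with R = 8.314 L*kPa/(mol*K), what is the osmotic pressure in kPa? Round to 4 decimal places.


Osmotic pressure (van't Hoff): Pi = M*R*T.
RT = 8.314 * 339 = 2818.446
Pi = 1.128 * 2818.446
Pi = 3179.207088 kPa, rounded to 4 dp:

3179.2071 kPa


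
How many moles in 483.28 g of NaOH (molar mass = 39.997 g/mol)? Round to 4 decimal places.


n = mass / M
n = 483.28 / 39.997
n = 12.08290622 mol, rounded to 4 dp:

12.0829 mol


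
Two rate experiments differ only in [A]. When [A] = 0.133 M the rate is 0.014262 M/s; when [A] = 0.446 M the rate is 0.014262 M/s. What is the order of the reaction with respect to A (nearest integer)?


Rate is proportional to [A]^n, so rate2/rate1 = ([A]2/[A]1)^n. Take logs to solve for n.
rate2/rate1 = 0.014262 / 0.014262 = 1.0
[A]2/[A]1 = 0.446 / 0.133 = 3.3534
n = ln(1.0) / ln(3.3534) = 0.0
Nearest integer order:

0


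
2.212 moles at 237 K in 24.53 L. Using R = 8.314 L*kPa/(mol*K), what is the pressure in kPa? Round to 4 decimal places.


PV = nRT, solve for P = nRT / V.
nRT = 2.212 * 8.314 * 237 = 4358.5646
P = 4358.5646 / 24.53
P = 177.68302487 kPa, rounded to 4 dp:

177.6830 kPa


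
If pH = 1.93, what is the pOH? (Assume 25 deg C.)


At 25 deg C, pH + pOH = 14.
pOH = 14 - pH = 14 - 1.93
pOH = 12.07:

12.07


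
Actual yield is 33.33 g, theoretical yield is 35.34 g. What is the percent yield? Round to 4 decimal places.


% yield = 100 * actual / theoretical
% yield = 100 * 33.33 / 35.34
% yield = 94.31239389 %, rounded to 4 dp:

94.3124 %


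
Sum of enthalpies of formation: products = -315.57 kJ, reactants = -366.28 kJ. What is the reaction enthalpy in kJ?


dH_rxn = sum(dH_f products) - sum(dH_f reactants)
dH_rxn = -315.57 - (-366.28)
dH_rxn = 50.71 kJ:

50.71 kJ


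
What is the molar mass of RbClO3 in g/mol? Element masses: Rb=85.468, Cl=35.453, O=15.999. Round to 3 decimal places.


M = sum(count * atomic_mass) over atoms.
M = 1*85.468 + 1*35.453 + 3*15.999
M = 85.468 + 35.453 + 47.997
M = 168.918 g/mol, rounded to 3 dp:

168.918 g/mol


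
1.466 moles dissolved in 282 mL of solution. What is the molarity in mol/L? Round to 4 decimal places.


Convert volume to liters: V_L = V_mL / 1000.
V_L = 282 / 1000 = 0.282 L
M = n / V_L = 1.466 / 0.282
M = 5.19858156 mol/L, rounded to 4 dp:

5.1986 mol/L


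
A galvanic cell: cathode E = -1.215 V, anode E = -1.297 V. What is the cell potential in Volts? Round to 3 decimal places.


Standard cell potential: E_cell = E_cathode - E_anode.
E_cell = -1.215 - (-1.297)
E_cell = 0.082 V, rounded to 3 dp:

0.082 V


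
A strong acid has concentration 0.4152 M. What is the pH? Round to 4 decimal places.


A strong acid dissociates completely, so [H+] equals the given concentration.
pH = -log10([H+]) = -log10(0.4152)
pH = 0.38174266, rounded to 4 dp:

0.3817


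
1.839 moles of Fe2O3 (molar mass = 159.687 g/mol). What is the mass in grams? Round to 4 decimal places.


mass = n * M
mass = 1.839 * 159.687
mass = 293.664393 g, rounded to 4 dp:

293.6644 g


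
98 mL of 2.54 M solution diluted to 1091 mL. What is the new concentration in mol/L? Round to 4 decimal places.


Dilution: M1*V1 = M2*V2, solve for M2.
M2 = M1*V1 / V2
M2 = 2.54 * 98 / 1091
M2 = 248.92 / 1091
M2 = 0.22815765 mol/L, rounded to 4 dp:

0.2282 mol/L


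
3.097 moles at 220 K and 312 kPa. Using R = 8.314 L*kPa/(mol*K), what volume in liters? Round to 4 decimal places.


PV = nRT, solve for V = nRT / P.
nRT = 3.097 * 8.314 * 220 = 5664.6608
V = 5664.6608 / 312
V = 18.1559641 L, rounded to 4 dp:

18.1560 L


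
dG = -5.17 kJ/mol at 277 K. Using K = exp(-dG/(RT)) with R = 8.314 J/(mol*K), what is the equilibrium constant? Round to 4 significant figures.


dG is in kJ/mol; multiply by 1000 to match R in J/(mol*K).
RT = 8.314 * 277 = 2302.978 J/mol
exponent = -dG*1000 / (RT) = -(-5.17*1000) / 2302.978 = 2.2449194
K = exp(2.2449194)
K = 9.4396547, rounded to 4 significant figures:

9.440


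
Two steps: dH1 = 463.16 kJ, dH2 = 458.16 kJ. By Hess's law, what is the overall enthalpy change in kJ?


Hess's law: enthalpy is a state function, so add the step enthalpies.
dH_total = dH1 + dH2 = 463.16 + (458.16)
dH_total = 921.32 kJ:

921.32 kJ


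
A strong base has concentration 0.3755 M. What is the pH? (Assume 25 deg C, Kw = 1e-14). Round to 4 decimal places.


A strong base dissociates completely, so [OH-] equals the given concentration.
pOH = -log10([OH-]) = -log10(0.3755) = 0.42539
pH = 14 - pOH = 14 - 0.42539
pH = 13.57461, rounded to 4 dp:

13.5746


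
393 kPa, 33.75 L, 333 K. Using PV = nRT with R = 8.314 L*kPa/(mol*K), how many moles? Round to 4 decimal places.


PV = nRT, solve for n = PV / (RT).
PV = 393 * 33.75 = 13263.75
RT = 8.314 * 333 = 2768.562
n = 13263.75 / 2768.562
n = 4.79084449 mol, rounded to 4 dp:

4.7908 mol


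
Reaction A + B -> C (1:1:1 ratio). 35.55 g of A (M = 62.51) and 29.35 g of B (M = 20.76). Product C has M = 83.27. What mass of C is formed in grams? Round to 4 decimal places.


Find moles of each reactant; the smaller value is the limiting reagent in a 1:1:1 reaction, so moles_C equals moles of the limiter.
n_A = mass_A / M_A = 35.55 / 62.51 = 0.568709 mol
n_B = mass_B / M_B = 29.35 / 20.76 = 1.413776 mol
Limiting reagent: A (smaller), n_limiting = 0.568709 mol
mass_C = n_limiting * M_C = 0.568709 * 83.27
mass_C = 47.35639843 g, rounded to 4 dp:

47.3564 g


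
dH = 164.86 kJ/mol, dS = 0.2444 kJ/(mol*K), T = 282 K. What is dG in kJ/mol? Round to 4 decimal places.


Gibbs: dG = dH - T*dS (consistent units, dS already in kJ/(mol*K)).
T*dS = 282 * 0.2444 = 68.9208
dG = 164.86 - (68.9208)
dG = 95.9392 kJ/mol, rounded to 4 dp:

95.9392 kJ/mol


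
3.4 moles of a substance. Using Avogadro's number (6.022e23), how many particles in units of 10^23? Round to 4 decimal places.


N = n * NA, then divide by 1e23 for the requested units.
N / 1e23 = n * 6.022
N / 1e23 = 3.4 * 6.022
N / 1e23 = 20.4748, rounded to 4 dp:

20.4748


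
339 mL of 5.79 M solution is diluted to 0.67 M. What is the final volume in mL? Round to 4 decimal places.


Dilution: M1*V1 = M2*V2, solve for V2.
V2 = M1*V1 / M2
V2 = 5.79 * 339 / 0.67
V2 = 1962.81 / 0.67
V2 = 2929.56716418 mL, rounded to 4 dp:

2929.5672 mL


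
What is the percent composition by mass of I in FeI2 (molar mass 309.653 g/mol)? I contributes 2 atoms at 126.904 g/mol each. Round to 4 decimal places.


pct = 100 * (n_elem * M_elem) / M_total
mass_contribution = 2 * 126.904 = 253.808 g/mol
pct = 100 * 253.808 / 309.653
pct = 81.96529664 %, rounded to 4 dp:

81.9653 %


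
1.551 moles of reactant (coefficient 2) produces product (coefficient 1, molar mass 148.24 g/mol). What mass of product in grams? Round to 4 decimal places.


Use the coefficient ratio to convert reactant moles to product moles, then multiply by the product's molar mass.
moles_P = moles_R * (coeff_P / coeff_R) = 1.551 * (1/2) = 0.7755
mass_P = moles_P * M_P = 0.7755 * 148.24
mass_P = 114.96012 g, rounded to 4 dp:

114.9601 g


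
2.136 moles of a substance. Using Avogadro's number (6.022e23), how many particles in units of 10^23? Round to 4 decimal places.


N = n * NA, then divide by 1e23 for the requested units.
N / 1e23 = n * 6.022
N / 1e23 = 2.136 * 6.022
N / 1e23 = 12.862992, rounded to 4 dp:

12.8630


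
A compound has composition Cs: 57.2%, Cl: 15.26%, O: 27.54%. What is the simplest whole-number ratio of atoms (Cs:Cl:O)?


Assume 100 g of compound, divide each mass% by atomic mass to get moles, then normalize by the smallest to get a raw atom ratio.
Moles per 100 g: Cs: 57.2/132.905 = 0.4304, Cl: 15.26/35.453 = 0.4304, O: 27.54/15.999 = 1.7214
Raw ratio (divide by min = 0.4304): Cs: 1.0, Cl: 1.0, O: 4.0
Multiply by 1 to clear fractions: Cs: 1.0 ~= 1, Cl: 1.0 ~= 1, O: 4.0 ~= 4
Reduce by GCD to get the simplest whole-number ratio:

1:1:4


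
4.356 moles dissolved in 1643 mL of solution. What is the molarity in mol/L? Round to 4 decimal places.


Convert volume to liters: V_L = V_mL / 1000.
V_L = 1643 / 1000 = 1.643 L
M = n / V_L = 4.356 / 1.643
M = 2.65124772 mol/L, rounded to 4 dp:

2.6512 mol/L


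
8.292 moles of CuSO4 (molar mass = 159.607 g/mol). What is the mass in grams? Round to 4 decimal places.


mass = n * M
mass = 8.292 * 159.607
mass = 1323.461244 g, rounded to 4 dp:

1323.4612 g


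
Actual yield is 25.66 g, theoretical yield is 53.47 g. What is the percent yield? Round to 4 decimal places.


% yield = 100 * actual / theoretical
% yield = 100 * 25.66 / 53.47
% yield = 47.98952684 %, rounded to 4 dp:

47.9895 %


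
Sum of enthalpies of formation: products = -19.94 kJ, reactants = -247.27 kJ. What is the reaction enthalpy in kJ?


dH_rxn = sum(dH_f products) - sum(dH_f reactants)
dH_rxn = -19.94 - (-247.27)
dH_rxn = 227.33 kJ:

227.33 kJ


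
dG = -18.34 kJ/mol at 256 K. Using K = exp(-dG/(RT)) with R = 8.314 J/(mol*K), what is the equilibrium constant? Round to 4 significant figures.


dG is in kJ/mol; multiply by 1000 to match R in J/(mol*K).
RT = 8.314 * 256 = 2128.384 J/mol
exponent = -dG*1000 / (RT) = -(-18.34*1000) / 2128.384 = 8.61686613
K = exp(8.61686613)
K = 5524.0476, rounded to 4 significant figures:

5524


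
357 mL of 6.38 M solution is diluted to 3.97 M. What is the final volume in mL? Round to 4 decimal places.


Dilution: M1*V1 = M2*V2, solve for V2.
V2 = M1*V1 / M2
V2 = 6.38 * 357 / 3.97
V2 = 2277.66 / 3.97
V2 = 573.71788413 mL, rounded to 4 dp:

573.7179 mL


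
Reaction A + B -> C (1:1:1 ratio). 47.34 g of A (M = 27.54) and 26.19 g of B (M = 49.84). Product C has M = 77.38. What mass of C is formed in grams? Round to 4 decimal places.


Find moles of each reactant; the smaller value is the limiting reagent in a 1:1:1 reaction, so moles_C equals moles of the limiter.
n_A = mass_A / M_A = 47.34 / 27.54 = 1.718954 mol
n_B = mass_B / M_B = 26.19 / 49.84 = 0.525482 mol
Limiting reagent: B (smaller), n_limiting = 0.525482 mol
mass_C = n_limiting * M_C = 0.525482 * 77.38
mass_C = 40.66179716 g, rounded to 4 dp:

40.6618 g


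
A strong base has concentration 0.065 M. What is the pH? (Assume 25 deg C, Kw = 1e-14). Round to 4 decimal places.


A strong base dissociates completely, so [OH-] equals the given concentration.
pOH = -log10([OH-]) = -log10(0.065) = 1.187087
pH = 14 - pOH = 14 - 1.187087
pH = 12.812913, rounded to 4 dp:

12.8129


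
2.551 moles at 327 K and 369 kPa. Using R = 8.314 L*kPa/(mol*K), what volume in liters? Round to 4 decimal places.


PV = nRT, solve for V = nRT / P.
nRT = 2.551 * 8.314 * 327 = 6935.3476
V = 6935.3476 / 369
V = 18.79497995 L, rounded to 4 dp:

18.7950 L


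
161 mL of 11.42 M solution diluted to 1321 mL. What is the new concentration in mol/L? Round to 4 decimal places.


Dilution: M1*V1 = M2*V2, solve for M2.
M2 = M1*V1 / V2
M2 = 11.42 * 161 / 1321
M2 = 1838.62 / 1321
M2 = 1.39183952 mol/L, rounded to 4 dp:

1.3918 mol/L


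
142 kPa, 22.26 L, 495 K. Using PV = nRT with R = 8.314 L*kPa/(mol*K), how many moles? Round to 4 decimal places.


PV = nRT, solve for n = PV / (RT).
PV = 142 * 22.26 = 3160.92
RT = 8.314 * 495 = 4115.43
n = 3160.92 / 4115.43
n = 0.76806555 mol, rounded to 4 dp:

0.7681 mol


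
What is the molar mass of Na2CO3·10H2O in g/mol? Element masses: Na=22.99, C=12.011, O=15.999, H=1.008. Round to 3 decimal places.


M = sum(count * atomic_mass) over atoms.
M = 2*22.99 + 1*12.011 + 13*15.999 + 20*1.008
M = 45.98 + 12.011 + 207.987 + 20.16
M = 286.138 g/mol, rounded to 3 dp:

286.138 g/mol


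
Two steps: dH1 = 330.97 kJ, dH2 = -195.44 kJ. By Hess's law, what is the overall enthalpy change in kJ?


Hess's law: enthalpy is a state function, so add the step enthalpies.
dH_total = dH1 + dH2 = 330.97 + (-195.44)
dH_total = 135.53 kJ:

135.53 kJ


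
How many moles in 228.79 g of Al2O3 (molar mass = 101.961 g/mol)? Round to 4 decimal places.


n = mass / M
n = 228.79 / 101.961
n = 2.24389718 mol, rounded to 4 dp:

2.2439 mol


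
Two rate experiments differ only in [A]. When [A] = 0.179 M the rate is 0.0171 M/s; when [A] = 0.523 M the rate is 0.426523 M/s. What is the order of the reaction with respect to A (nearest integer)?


Rate is proportional to [A]^n, so rate2/rate1 = ([A]2/[A]1)^n. Take logs to solve for n.
rate2/rate1 = 0.426523 / 0.0171 = 24.9429
[A]2/[A]1 = 0.523 / 0.179 = 2.9218
n = ln(24.9429) / ln(2.9218) = 3.0
Nearest integer order:

3


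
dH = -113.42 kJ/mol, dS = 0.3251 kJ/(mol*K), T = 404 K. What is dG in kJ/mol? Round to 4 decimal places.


Gibbs: dG = dH - T*dS (consistent units, dS already in kJ/(mol*K)).
T*dS = 404 * 0.3251 = 131.3404
dG = -113.42 - (131.3404)
dG = -244.7604 kJ/mol, rounded to 4 dp:

-244.7604 kJ/mol


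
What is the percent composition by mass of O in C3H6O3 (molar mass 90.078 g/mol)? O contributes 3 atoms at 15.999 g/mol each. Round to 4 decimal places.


pct = 100 * (n_elem * M_elem) / M_total
mass_contribution = 3 * 15.999 = 47.997 g/mol
pct = 100 * 47.997 / 90.078
pct = 53.28382069 %, rounded to 4 dp:

53.2838 %
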